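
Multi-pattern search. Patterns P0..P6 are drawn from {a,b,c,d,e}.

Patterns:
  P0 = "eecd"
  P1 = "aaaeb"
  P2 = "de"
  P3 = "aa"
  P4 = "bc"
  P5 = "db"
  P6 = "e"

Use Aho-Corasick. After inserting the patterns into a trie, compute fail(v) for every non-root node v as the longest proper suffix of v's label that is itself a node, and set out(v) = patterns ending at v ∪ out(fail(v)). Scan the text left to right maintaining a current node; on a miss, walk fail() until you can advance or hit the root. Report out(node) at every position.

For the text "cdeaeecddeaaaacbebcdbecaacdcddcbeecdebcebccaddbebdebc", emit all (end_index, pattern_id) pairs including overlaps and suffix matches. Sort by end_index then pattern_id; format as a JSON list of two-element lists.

Construct AC machine:
Trie (insert patterns):
  0='ε' goto a→5 b→12 d→10 e→1
  1='e' goto e→2  ←P6
  2='ee' goto c→3
  3='eec' goto d→4
  4='eecd' goto ·  ←P0
  5='a' goto a→6
  6='aa' goto a→7  ←P3
  7='aaa' goto e→8
  8='aaae' goto b→9
  9='aaaeb' goto ·  ←P1
  10='d' goto b→14 e→11
  11='de' goto ·  ←P2
  12='b' goto c→13
  13='bc' goto ·  ←P4
  14='db' goto ·  ←P5

Failure links (BFS by depth):
  n1('e'): parent n0 fail=0; on 'e' 0 → fail=0;  out {6}∪∅={6}
  n5('a'): parent n0 fail=0; on 'a' 0 → fail=0;  out ∅∪∅=∅
  n10('d'): parent n0 fail=0; on 'd' 0 → fail=0;  out ∅∪∅=∅
  n12('b'): parent n0 fail=0; on 'b' 0 → fail=0;  out ∅∪∅=∅
  n2('ee'): parent n1 fail=0; on 'e' 0 → fail=1;  out ∅∪{6}={6}
  n6('aa'): parent n5 fail=0; on 'a' 0 → fail=5;  out {3}∪∅={3}
  n11('de'): parent n10 fail=0; on 'e' 0 → fail=1;  out {2}∪{6}={2,6}
  n13('bc'): parent n12 fail=0; on 'c' 0 → fail=0;  out {4}∪∅={4}
  n14('db'): parent n10 fail=0; on 'b' 0 → fail=12;  out {5}∪∅={5}
  n3('eec'): parent n2 fail=1; on 'c' 1→0 → fail=0;  out ∅∪∅=∅
  n7('aaa'): parent n6 fail=5; on 'a' 5 → fail=6;  out ∅∪{3}={3}
  n4('eecd'): parent n3 fail=0; on 'd' 0 → fail=10;  out {0}∪∅={0}
  n8('aaae'): parent n7 fail=6; on 'e' 6→5→0 → fail=1;  out ∅∪{6}={6}
  n9('aaaeb'): parent n8 fail=1; on 'b' 1→0 → fail=12;  out {1}∪∅={1}

Scan:
[0] read 'c'  n0⇒n0
[1] read 'd'  n0⇒n10
[2] read 'e'  n10⇒n11  ** P2@[1:2],P6@[2:2]
[3] read 'a'  n11⇒n5 ·f
[4] read 'e'  n5⇒n1 ·f  ** P6@[4:4]
[5] read 'e'  n1⇒n2  ** P6@[5:5]
[6] read 'c'  n2⇒n3
[7] read 'd'  n3⇒n4  ** P0@[4:7]
[8] read 'd'  n4⇒n10 ·f
[9] read 'e'  n10⇒n11  ** P2@[8:9],P6@[9:9]
[10] read 'a'  n11⇒n5 ·f
[11] read 'a'  n5⇒n6  ** P3@[10:11]
[12] read 'a'  n6⇒n7  ** P3@[11:12]
[13] read 'a'  n7⇒n7 ·f  ** P3@[12:13]
[14] read 'c'  n7⇒n0 ·f
[15] read 'b'  n0⇒n12
[16] read 'e'  n12⇒n1 ·f  ** P6@[16:16]
[17] read 'b'  n1⇒n12 ·f
[18] read 'c'  n12⇒n13  ** P4@[17:18]
[19] read 'd'  n13⇒n10 ·f
[20] read 'b'  n10⇒n14  ** P5@[19:20]
[21] read 'e'  n14⇒n1 ·f  ** P6@[21:21]
[22] read 'c'  n1⇒n0 ·f
[23] read 'a'  n0⇒n5
[24] read 'a'  n5⇒n6  ** P3@[23:24]
[25] read 'c'  n6⇒n0 ·f
[26] read 'd'  n0⇒n10
[27] read 'c'  n10⇒n0 ·f
[28] read 'd'  n0⇒n10
[29] read 'd'  n10⇒n10 ·f
[30] read 'c'  n10⇒n0 ·f
[31] read 'b'  n0⇒n12
[32] read 'e'  n12⇒n1 ·f  ** P6@[32:32]
[33] read 'e'  n1⇒n2  ** P6@[33:33]
[34] read 'c'  n2⇒n3
[35] read 'd'  n3⇒n4  ** P0@[32:35]
[36] read 'e'  n4⇒n11 ·f  ** P2@[35:36],P6@[36:36]
[37] read 'b'  n11⇒n12 ·f
[38] read 'c'  n12⇒n13  ** P4@[37:38]
[39] read 'e'  n13⇒n1 ·f  ** P6@[39:39]
[40] read 'b'  n1⇒n12 ·f
[41] read 'c'  n12⇒n13  ** P4@[40:41]
[42] read 'c'  n13⇒n0 ·f
[43] read 'a'  n0⇒n5
[44] read 'd'  n5⇒n10 ·f
[45] read 'd'  n10⇒n10 ·f
[46] read 'b'  n10⇒n14  ** P5@[45:46]
[47] read 'e'  n14⇒n1 ·f  ** P6@[47:47]
[48] read 'b'  n1⇒n12 ·f
[49] read 'd'  n12⇒n10 ·f
[50] read 'e'  n10⇒n11  ** P2@[49:50],P6@[50:50]
[51] read 'b'  n11⇒n12 ·f
[52] read 'c'  n12⇒n13  ** P4@[51:52]

All matches (sorted): [[2,2],[2,6],[4,6],[5,6],[7,0],[9,2],[9,6],[11,3],[12,3],[13,3],[16,6],[18,4],[20,5],[21,6],[24,3],[32,6],[33,6],[35,0],[36,2],[36,6],[38,4],[39,6],[41,4],[46,5],[47,6],[50,2],[50,6],[52,4]]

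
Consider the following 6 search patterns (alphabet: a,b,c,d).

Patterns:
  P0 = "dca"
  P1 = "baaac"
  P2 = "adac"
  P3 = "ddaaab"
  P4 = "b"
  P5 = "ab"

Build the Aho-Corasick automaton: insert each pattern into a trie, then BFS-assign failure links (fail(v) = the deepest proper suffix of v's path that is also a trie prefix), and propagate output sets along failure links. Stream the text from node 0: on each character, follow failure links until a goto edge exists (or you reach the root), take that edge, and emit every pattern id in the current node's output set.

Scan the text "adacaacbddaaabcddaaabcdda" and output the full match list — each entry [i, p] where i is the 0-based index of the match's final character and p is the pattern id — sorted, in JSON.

Build:
Trie nodes:
  n0 'ε': a→9 b→4 d→1
  n1 'd': c→2 d→13
  n2 'dc': a→3
  n3 'dca': ·  [P0 ends]
  n4 'b': a→5  [P4 ends]
  n5 'ba': a→6
  n6 'baa': a→7
  n7 'baaa': c→8
  n8 'baaac': ·  [P1 ends]
  n9 'a': b→18 d→10
  n10 'ad': a→11
  n11 'ada': c→12
  n12 'adac': ·  [P2 ends]
  n13 'dd': a→14
  n14 'dda': a→15
  n15 'ddaa': a→16
  n16 'ddaaa': b→17
  n17 'ddaaab': ·  [P3 ends]
  n18 'ab': ·  [P5 ends]

Failure links (BFS by depth):
  fail(1) 'd': from fail(0)=0 chase 'd': 0 ⇒ 0;  out=∅∪out(0)=∅
  fail(4) 'b': from fail(0)=0 chase 'b': 0 ⇒ 0;  out={4}∪out(0)={4}
  fail(9) 'a': from fail(0)=0 chase 'a': 0 ⇒ 0;  out=∅∪out(0)=∅
  fail(2) 'dc': from fail(1)=0 chase 'c': 0 ⇒ 0;  out=∅∪out(0)=∅
  fail(5) 'ba': from fail(4)=0 chase 'a': 0 ⇒ 9;  out=∅∪out(9)=∅
  fail(10) 'ad': from fail(9)=0 chase 'd': 0 ⇒ 1;  out=∅∪out(1)=∅
  fail(13) 'dd': from fail(1)=0 chase 'd': 0 ⇒ 1;  out=∅∪out(1)=∅
  fail(18) 'ab': from fail(9)=0 chase 'b': 0 ⇒ 4;  out={5}∪out(4)={4,5}
  fail(3) 'dca': from fail(2)=0 chase 'a': 0 ⇒ 9;  out={0}∪out(9)={0}
  fail(6) 'baa': from fail(5)=9 chase 'a': 9→0 ⇒ 9;  out=∅∪out(9)=∅
  fail(11) 'ada': from fail(10)=1 chase 'a': 1→0 ⇒ 9;  out=∅∪out(9)=∅
  fail(14) 'dda': from fail(13)=1 chase 'a': 1→0 ⇒ 9;  out=∅∪out(9)=∅
  fail(7) 'baaa': from fail(6)=9 chase 'a': 9→0 ⇒ 9;  out=∅∪out(9)=∅
  fail(12) 'adac': from fail(11)=9 chase 'c': 9→0 ⇒ 0;  out={2}∪out(0)={2}
  fail(15) 'ddaa': from fail(14)=9 chase 'a': 9→0 ⇒ 9;  out=∅∪out(9)=∅
  fail(8) 'baaac': from fail(7)=9 chase 'c': 9→0 ⇒ 0;  out={1}∪out(0)={1}
  fail(16) 'ddaaa': from fail(15)=9 chase 'a': 9→0 ⇒ 9;  out=∅∪out(9)=∅
  fail(17) 'ddaaab': from fail(16)=9 chase 'b': 9 ⇒ 18;  out={3}∪out(18)={3,4,5}

Scan:
[0] read 'a'  n0⇒n9
[1] read 'd'  n9⇒n10
[2] read 'a'  n10⇒n11
[3] read 'c'  n11⇒n12  ** P2@[0:3]
[4] read 'a'  n12⇒n9 (fail-walked)
[5] read 'a'  n9⇒n9 (fail-walked)
[6] read 'c'  n9⇒n0 (fail-walked)
[7] read 'b'  n0⇒n4  ** P4@[7:7]
[8] read 'd'  n4⇒n1 (fail-walked)
[9] read 'd'  n1⇒n13
[10] read 'a'  n13⇒n14
[11] read 'a'  n14⇒n15
[12] read 'a'  n15⇒n16
[13] read 'b'  n16⇒n17  ** P3@[8:13],P4@[13:13],P5@[12:13]
[14] read 'c'  n17⇒n0 (fail-walked)
[15] read 'd'  n0⇒n1
[16] read 'd'  n1⇒n13
[17] read 'a'  n13⇒n14
[18] read 'a'  n14⇒n15
[19] read 'a'  n15⇒n16
[20] read 'b'  n16⇒n17  ** P3@[15:20],P4@[20:20],P5@[19:20]
[21] read 'c'  n17⇒n0 (fail-walked)
[22] read 'd'  n0⇒n1
[23] read 'd'  n1⇒n13
[24] read 'a'  n13⇒n14

Matches: [[3,2],[7,4],[13,3],[13,4],[13,5],[20,3],[20,4],[20,5]]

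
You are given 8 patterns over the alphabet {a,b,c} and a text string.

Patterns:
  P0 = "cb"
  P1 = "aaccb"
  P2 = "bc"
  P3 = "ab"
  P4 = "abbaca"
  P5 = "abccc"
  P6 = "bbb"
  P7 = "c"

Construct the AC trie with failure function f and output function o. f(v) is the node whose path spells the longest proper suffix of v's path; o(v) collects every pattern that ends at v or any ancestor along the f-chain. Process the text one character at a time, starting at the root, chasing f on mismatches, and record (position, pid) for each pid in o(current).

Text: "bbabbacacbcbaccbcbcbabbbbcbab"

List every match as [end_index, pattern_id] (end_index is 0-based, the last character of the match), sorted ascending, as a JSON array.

Construct AC machine:
Trie nodes:
  n0 'ε': a→3 b→8 c→1
  n1 'c': b→2  ←P7
  n2 'cb': ·  ←P0
  n3 'a': a→4 b→10
  n4 'aa': c→5
  n5 'aac': c→6
  n6 'aacc': b→7
  n7 'aaccb': ·  ←P1
  n8 'b': b→18 c→9
  n9 'bc': ·  ←P2
  n10 'ab': b→11 c→15  ←P3
  n11 'abb': a→12
  n12 'abba': c→13
  n13 'abbac': a→14
  n14 'abbaca': ·  ←P4
  n15 'abc': c→16
  n16 'abcc': c→17
  n17 'abccc': ·  ←P5
  n18 'bb': b→19
  n19 'bbb': ·  ←P6

BFS fail/out derivation:
  fail(1) 'c': from fail(0)=0 chase 'c': 0 ⇒ 0;  out={7}∪out(0)={7}
  fail(3) 'a': from fail(0)=0 chase 'a': 0 ⇒ 0;  out=∅∪out(0)=∅
  fail(8) 'b': from fail(0)=0 chase 'b': 0 ⇒ 0;  out=∅∪out(0)=∅
  fail(2) 'cb': from fail(1)=0 chase 'b': 0 ⇒ 8;  out={0}∪out(8)={0}
  fail(4) 'aa': from fail(3)=0 chase 'a': 0 ⇒ 3;  out=∅∪out(3)=∅
  fail(9) 'bc': from fail(8)=0 chase 'c': 0 ⇒ 1;  out={2}∪out(1)={2,7}
  fail(10) 'ab': from fail(3)=0 chase 'b': 0 ⇒ 8;  out={3}∪out(8)={3}
  fail(18) 'bb': from fail(8)=0 chase 'b': 0 ⇒ 8;  out=∅∪out(8)=∅
  fail(5) 'aac': from fail(4)=3 chase 'c': 3→0 ⇒ 1;  out=∅∪out(1)={7}
  fail(11) 'abb': from fail(10)=8 chase 'b': 8 ⇒ 18;  out=∅∪out(18)=∅
  fail(15) 'abc': from fail(10)=8 chase 'c': 8 ⇒ 9;  out=∅∪out(9)={2,7}
  fail(19) 'bbb': from fail(18)=8 chase 'b': 8 ⇒ 18;  out={6}∪out(18)={6}
  fail(6) 'aacc': from fail(5)=1 chase 'c': 1→0 ⇒ 1;  out=∅∪out(1)={7}
  fail(12) 'abba': from fail(11)=18 chase 'a': 18→8→0 ⇒ 3;  out=∅∪out(3)=∅
  fail(16) 'abcc': from fail(15)=9 chase 'c': 9→1→0 ⇒ 1;  out=∅∪out(1)={7}
  fail(7) 'aaccb': from fail(6)=1 chase 'b': 1 ⇒ 2;  out={1}∪out(2)={0,1}
  fail(13) 'abbac': from fail(12)=3 chase 'c': 3→0 ⇒ 1;  out=∅∪out(1)={7}
  fail(17) 'abccc': from fail(16)=1 chase 'c': 1→0 ⇒ 1;  out={5}∪out(1)={5,7}
  fail(14) 'abbaca': from fail(13)=1 chase 'a': 1→0 ⇒ 3;  out={4}∪out(3)={4}

Text stream:
pos 0 'b': at 8
pos 1 'b': at 18
pos 2 'a': at 3 (via fail)
pos 3 'b': at 10  → match P3@[2:3]
pos 4 'b': at 11
pos 5 'a': at 12
pos 6 'c': at 13  → match P7@[6:6]
pos 7 'a': at 14  → match P4@[2:7]
pos 8 'c': at 1 (via fail)  → match P7@[8:8]
pos 9 'b': at 2  → match P0@[8:9]
pos 10 'c': at 9 (via fail)  → match P2@[9:10],P7@[10:10]
pos 11 'b': at 2 (via fail)  → match P0@[10:11]
pos 12 'a': at 3 (via fail)
pos 13 'c': at 1 (via fail)  → match P7@[13:13]
pos 14 'c': at 1 (via fail)  → match P7@[14:14]
pos 15 'b': at 2  → match P0@[14:15]
pos 16 'c': at 9 (via fail)  → match P2@[15:16],P7@[16:16]
pos 17 'b': at 2 (via fail)  → match P0@[16:17]
pos 18 'c': at 9 (via fail)  → match P2@[17:18],P7@[18:18]
pos 19 'b': at 2 (via fail)  → match P0@[18:19]
pos 20 'a': at 3 (via fail)
pos 21 'b': at 10  → match P3@[20:21]
pos 22 'b': at 11
pos 23 'b': at 19 (via fail)  → match P6@[21:23]
pos 24 'b': at 19 (via fail)  → match P6@[22:24]
pos 25 'c': at 9 (via fail)  → match P2@[24:25],P7@[25:25]
pos 26 'b': at 2 (via fail)  → match P0@[25:26]
pos 27 'a': at 3 (via fail)
pos 28 'b': at 10  → match P3@[27:28]

Matches: [[3,3],[6,7],[7,4],[8,7],[9,0],[10,2],[10,7],[11,0],[13,7],[14,7],[15,0],[16,2],[16,7],[17,0],[18,2],[18,7],[19,0],[21,3],[23,6],[24,6],[25,2],[25,7],[26,0],[28,3]]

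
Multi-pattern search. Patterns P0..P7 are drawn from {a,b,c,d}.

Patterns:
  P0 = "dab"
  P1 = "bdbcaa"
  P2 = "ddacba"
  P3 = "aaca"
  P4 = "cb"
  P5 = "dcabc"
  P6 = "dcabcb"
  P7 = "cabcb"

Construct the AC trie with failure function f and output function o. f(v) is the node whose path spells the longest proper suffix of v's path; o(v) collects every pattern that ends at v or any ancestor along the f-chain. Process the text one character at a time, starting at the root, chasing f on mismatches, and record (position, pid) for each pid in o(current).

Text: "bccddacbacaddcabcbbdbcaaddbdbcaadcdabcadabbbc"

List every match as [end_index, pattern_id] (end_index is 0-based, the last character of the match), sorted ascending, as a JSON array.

Build automaton:
Trie nodes:
  n0 'ε': a→15 b→4 c→19 d→1
  n1 'd': a→2 c→21 d→10
  n2 'da': b→3
  n3 'dab': ·  [P0 ends]
  n4 'b': d→5
  n5 'bd': b→6
  n6 'bdb': c→7
  n7 'bdbc': a→8
  n8 'bdbca': a→9
  n9 'bdbcaa': ·  [P1 ends]
  n10 'dd': a→11
  n11 'dda': c→12
  n12 'ddac': b→13
  n13 'ddacb': a→14
  n14 'ddacba': ·  [P2 ends]
  n15 'a': a→16
  n16 'aa': c→17
  n17 'aac': a→18
  n18 'aaca': ·  [P3 ends]
  n19 'c': a→26 b→20
  n20 'cb': ·  [P4 ends]
  n21 'dc': a→22
  n22 'dca': b→23
  n23 'dcab': c→24
  n24 'dcabc': b→25  [P5 ends]
  n25 'dcabcb': ·  [P6 ends]
  n26 'ca': b→27
  n27 'cab': c→28
  n28 'cabc': b→29
  n29 'cabcb': ·  [P7 ends]

BFS fail/out derivation:
  n1('d'): parent n0 fail=0; on 'd' 0 → fail=0;  out ∅∪∅=∅
  n4('b'): parent n0 fail=0; on 'b' 0 → fail=0;  out ∅∪∅=∅
  n15('a'): parent n0 fail=0; on 'a' 0 → fail=0;  out ∅∪∅=∅
  n19('c'): parent n0 fail=0; on 'c' 0 → fail=0;  out ∅∪∅=∅
  n2('da'): parent n1 fail=0; on 'a' 0 → fail=15;  out ∅∪∅=∅
  n5('bd'): parent n4 fail=0; on 'd' 0 → fail=1;  out ∅∪∅=∅
  n10('dd'): parent n1 fail=0; on 'd' 0 → fail=1;  out ∅∪∅=∅
  n16('aa'): parent n15 fail=0; on 'a' 0 → fail=15;  out ∅∪∅=∅
  n20('cb'): parent n19 fail=0; on 'b' 0 → fail=4;  out {4}∪∅={4}
  n21('dc'): parent n1 fail=0; on 'c' 0 → fail=19;  out ∅∪∅=∅
  n26('ca'): parent n19 fail=0; on 'a' 0 → fail=15;  out ∅∪∅=∅
  n3('dab'): parent n2 fail=15; on 'b' 15→0 → fail=4;  out {0}∪∅={0}
  n6('bdb'): parent n5 fail=1; on 'b' 1→0 → fail=4;  out ∅∪∅=∅
  n11('dda'): parent n10 fail=1; on 'a' 1 → fail=2;  out ∅∪∅=∅
  n17('aac'): parent n16 fail=15; on 'c' 15→0 → fail=19;  out ∅∪∅=∅
  n22('dca'): parent n21 fail=19; on 'a' 19 → fail=26;  out ∅∪∅=∅
  n27('cab'): parent n26 fail=15; on 'b' 15→0 → fail=4;  out ∅∪∅=∅
  n7('bdbc'): parent n6 fail=4; on 'c' 4→0 → fail=19;  out ∅∪∅=∅
  n12('ddac'): parent n11 fail=2; on 'c' 2→15→0 → fail=19;  out ∅∪∅=∅
  n18('aaca'): parent n17 fail=19; on 'a' 19 → fail=26;  out {3}∪∅={3}
  n23('dcab'): parent n22 fail=26; on 'b' 26 → fail=27;  out ∅∪∅=∅
  n28('cabc'): parent n27 fail=4; on 'c' 4→0 → fail=19;  out ∅∪∅=∅
  n8('bdbca'): parent n7 fail=19; on 'a' 19 → fail=26;  out ∅∪∅=∅
  n13('ddacb'): parent n12 fail=19; on 'b' 19 → fail=20;  out ∅∪{4}={4}
  n24('dcabc'): parent n23 fail=27; on 'c' 27 → fail=28;  out {5}∪∅={5}
  n29('cabcb'): parent n28 fail=19; on 'b' 19 → fail=20;  out {7}∪{4}={4,7}
  n9('bdbcaa'): parent n8 fail=26; on 'a' 26→15 → fail=16;  out {1}∪∅={1}
  n14('ddacba'): parent n13 fail=20; on 'a' 20→4→0 → fail=15;  out {2}∪∅={2}
  n25('dcabcb'): parent n24 fail=28; on 'b' 28 → fail=29;  out {6}∪{4,7}={4,6,7}

Run:
[0] read 'b'  n0⇒n4
[1] read 'c'  n4⇒n19 (fail-walked)
[2] read 'c'  n19⇒n19 (fail-walked)
[3] read 'd'  n19⇒n1 (fail-walked)
[4] read 'd'  n1⇒n10
[5] read 'a'  n10⇒n11
[6] read 'c'  n11⇒n12
[7] read 'b'  n12⇒n13  emit P4@[6:7]
[8] read 'a'  n13⇒n14  emit P2@[3:8]
[9] read 'c'  n14⇒n19 (fail-walked)
[10] read 'a'  n19⇒n26
[11] read 'd'  n26⇒n1 (fail-walked)
[12] read 'd'  n1⇒n10
[13] read 'c'  n10⇒n21 (fail-walked)
[14] read 'a'  n21⇒n22
[15] read 'b'  n22⇒n23
[16] read 'c'  n23⇒n24  emit P5@[12:16]
[17] read 'b'  n24⇒n25  emit P4@[16:17],P6@[12:17],P7@[13:17]
[18] read 'b'  n25⇒n4 (fail-walked)
[19] read 'd'  n4⇒n5
[20] read 'b'  n5⇒n6
[21] read 'c'  n6⇒n7
[22] read 'a'  n7⇒n8
[23] read 'a'  n8⇒n9  emit P1@[18:23]
[24] read 'd'  n9⇒n1 (fail-walked)
[25] read 'd'  n1⇒n10
[26] read 'b'  n10⇒n4 (fail-walked)
[27] read 'd'  n4⇒n5
[28] read 'b'  n5⇒n6
[29] read 'c'  n6⇒n7
[30] read 'a'  n7⇒n8
[31] read 'a'  n8⇒n9  emit P1@[26:31]
[32] read 'd'  n9⇒n1 (fail-walked)
[33] read 'c'  n1⇒n21
[34] read 'd'  n21⇒n1 (fail-walked)
[35] read 'a'  n1⇒n2
[36] read 'b'  n2⇒n3  emit P0@[34:36]
[37] read 'c'  n3⇒n19 (fail-walked)
[38] read 'a'  n19⇒n26
[39] read 'd'  n26⇒n1 (fail-walked)
[40] read 'a'  n1⇒n2
[41] read 'b'  n2⇒n3  emit P0@[39:41]
[42] read 'b'  n3⇒n4 (fail-walked)
[43] read 'b'  n4⇒n4 (fail-walked)
[44] read 'c'  n4⇒n19 (fail-walked)

All matches (sorted): [[7,4],[8,2],[16,5],[17,4],[17,6],[17,7],[23,1],[31,1],[36,0],[41,0]]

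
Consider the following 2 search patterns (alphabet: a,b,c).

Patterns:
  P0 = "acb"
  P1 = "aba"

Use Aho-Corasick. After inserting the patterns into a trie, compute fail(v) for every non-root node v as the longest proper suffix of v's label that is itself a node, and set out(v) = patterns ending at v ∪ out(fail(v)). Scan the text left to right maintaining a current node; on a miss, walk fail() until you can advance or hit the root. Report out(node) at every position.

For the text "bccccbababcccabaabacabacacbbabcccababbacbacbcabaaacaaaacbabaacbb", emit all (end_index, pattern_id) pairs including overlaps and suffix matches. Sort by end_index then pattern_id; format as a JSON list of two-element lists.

Construct AC machine:
Trie (insert patterns):
  n0 'ε': a→1
  n1 'a': b→4 c→2
  n2 'ac': b→3
  n3 'acb': ·  ←P0
  n4 'ab': a→5
  n5 'aba': ·  ←P1

Failure links (BFS by depth):
  n1('a'): parent n0 fail=0; on 'a' 0 → fail=0;  out ∅∪∅=∅
  n2('ac'): parent n1 fail=0; on 'c' 0 → fail=0;  out ∅∪∅=∅
  n4('ab'): parent n1 fail=0; on 'b' 0 → fail=0;  out ∅∪∅=∅
  n3('acb'): parent n2 fail=0; on 'b' 0 → fail=0;  out {0}∪∅={0}
  n5('aba'): parent n4 fail=0; on 'a' 0 → fail=1;  out {1}∪∅={1}

Text stream:
i=0 'b': node 0→0
i=1 'c': node 0→0
i=2 'c': node 0→0
i=3 'c': node 0→0
i=4 'c': node 0→0
i=5 'b': node 0→0
i=6 'a': node 0→1
i=7 'b': node 1→4
i=8 'a': node 4→5  emit P1@[6:8]
i=9 'b': node 5→4 (fail-walked)
i=10 'c': node 4→0 (fail-walked)
i=11 'c': node 0→0
i=12 'c': node 0→0
i=13 'a': node 0→1
i=14 'b': node 1→4
i=15 'a': node 4→5  emit P1@[13:15]
i=16 'a': node 5→1 (fail-walked)
i=17 'b': node 1→4
i=18 'a': node 4→5  emit P1@[16:18]
i=19 'c': node 5→2 (fail-walked)
i=20 'a': node 2→1 (fail-walked)
i=21 'b': node 1→4
i=22 'a': node 4→5  emit P1@[20:22]
i=23 'c': node 5→2 (fail-walked)
i=24 'a': node 2→1 (fail-walked)
i=25 'c': node 1→2
i=26 'b': node 2→3  emit P0@[24:26]
i=27 'b': node 3→0 (fail-walked)
i=28 'a': node 0→1
i=29 'b': node 1→4
i=30 'c': node 4→0 (fail-walked)
i=31 'c': node 0→0
i=32 'c': node 0→0
i=33 'a': node 0→1
i=34 'b': node 1→4
i=35 'a': node 4→5  emit P1@[33:35]
i=36 'b': node 5→4 (fail-walked)
i=37 'b': node 4→0 (fail-walked)
i=38 'a': node 0→1
i=39 'c': node 1→2
i=40 'b': node 2→3  emit P0@[38:40]
i=41 'a': node 3→1 (fail-walked)
i=42 'c': node 1→2
i=43 'b': node 2→3  emit P0@[41:43]
i=44 'c': node 3→0 (fail-walked)
i=45 'a': node 0→1
i=46 'b': node 1→4
i=47 'a': node 4→5  emit P1@[45:47]
i=48 'a': node 5→1 (fail-walked)
i=49 'a': node 1→1 (fail-walked)
i=50 'c': node 1→2
i=51 'a': node 2→1 (fail-walked)
i=52 'a': node 1→1 (fail-walked)
i=53 'a': node 1→1 (fail-walked)
i=54 'a': node 1→1 (fail-walked)
i=55 'c': node 1→2
i=56 'b': node 2→3  emit P0@[54:56]
i=57 'a': node 3→1 (fail-walked)
i=58 'b': node 1→4
i=59 'a': node 4→5  emit P1@[57:59]
i=60 'a': node 5→1 (fail-walked)
i=61 'c': node 1→2
i=62 'b': node 2→3  emit P0@[60:62]
i=63 'b': node 3→0 (fail-walked)

Result: [[8,1],[15,1],[18,1],[22,1],[26,0],[35,1],[40,0],[43,0],[47,1],[56,0],[59,1],[62,0]]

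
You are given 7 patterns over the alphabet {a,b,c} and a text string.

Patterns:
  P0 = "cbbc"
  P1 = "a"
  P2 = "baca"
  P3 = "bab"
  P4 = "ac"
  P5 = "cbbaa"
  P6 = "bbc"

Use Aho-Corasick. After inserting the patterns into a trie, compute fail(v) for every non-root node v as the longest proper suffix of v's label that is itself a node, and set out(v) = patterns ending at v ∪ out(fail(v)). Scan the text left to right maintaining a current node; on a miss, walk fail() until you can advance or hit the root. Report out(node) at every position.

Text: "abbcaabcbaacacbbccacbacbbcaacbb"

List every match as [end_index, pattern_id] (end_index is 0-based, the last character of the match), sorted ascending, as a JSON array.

Build:
Trie nodes:
  0='ε' goto a→5 b→6 c→1
  1='c' goto b→2
  2='cb' goto b→3
  3='cbb' goto a→12 c→4
  4='cbbc' goto ·  [P0 ends]
  5='a' goto c→11  [P1 ends]
  6='b' goto a→7 b→14
  7='ba' goto b→10 c→8
  8='bac' goto a→9
  9='baca' goto ·  [P2 ends]
  10='bab' goto ·  [P3 ends]
  11='ac' goto ·  [P4 ends]
  12='cbba' goto a→13
  13='cbbaa' goto ·  [P5 ends]
  14='bb' goto c→15
  15='bbc' goto ·  [P6 ends]

BFS fail/out derivation:
  n1('c'): parent n0 fail=0; on 'c' 0 → fail=0;  out ∅∪∅=∅
  n5('a'): parent n0 fail=0; on 'a' 0 → fail=0;  out {1}∪∅={1}
  n6('b'): parent n0 fail=0; on 'b' 0 → fail=0;  out ∅∪∅=∅
  n2('cb'): parent n1 fail=0; on 'b' 0 → fail=6;  out ∅∪∅=∅
  n7('ba'): parent n6 fail=0; on 'a' 0 → fail=5;  out ∅∪{1}={1}
  n11('ac'): parent n5 fail=0; on 'c' 0 → fail=1;  out {4}∪∅={4}
  n14('bb'): parent n6 fail=0; on 'b' 0 → fail=6;  out ∅∪∅=∅
  n3('cbb'): parent n2 fail=6; on 'b' 6 → fail=14;  out ∅∪∅=∅
  n8('bac'): parent n7 fail=5; on 'c' 5 → fail=11;  out ∅∪{4}={4}
  n10('bab'): parent n7 fail=5; on 'b' 5→0 → fail=6;  out {3}∪∅={3}
  n15('bbc'): parent n14 fail=6; on 'c' 6→0 → fail=1;  out {6}∪∅={6}
  n4('cbbc'): parent n3 fail=14; on 'c' 14 → fail=15;  out {0}∪{6}={0,6}
  n9('baca'): parent n8 fail=11; on 'a' 11→1→0 → fail=5;  out {2}∪{1}={1,2}
  n12('cbba'): parent n3 fail=14; on 'a' 14→6 → fail=7;  out ∅∪{1}={1}
  n13('cbbaa'): parent n12 fail=7; on 'a' 7→5→0 → fail=5;  out {5}∪{1}={1,5}

Text stream:
[0] read 'a'  n0⇒n5  → match P1@[0:0]
[1] read 'b'  n5⇒n6 (via fail)
[2] read 'b'  n6⇒n14
[3] read 'c'  n14⇒n15  → match P6@[1:3]
[4] read 'a'  n15⇒n5 (via fail)  → match P1@[4:4]
[5] read 'a'  n5⇒n5 (via fail)  → match P1@[5:5]
[6] read 'b'  n5⇒n6 (via fail)
[7] read 'c'  n6⇒n1 (via fail)
[8] read 'b'  n1⇒n2
[9] read 'a'  n2⇒n7 (via fail)  → match P1@[9:9]
[10] read 'a'  n7⇒n5 (via fail)  → match P1@[10:10]
[11] read 'c'  n5⇒n11  → match P4@[10:11]
[12] read 'a'  n11⇒n5 (via fail)  → match P1@[12:12]
[13] read 'c'  n5⇒n11  → match P4@[12:13]
[14] read 'b'  n11⇒n2 (via fail)
[15] read 'b'  n2⇒n3
[16] read 'c'  n3⇒n4  → match P0@[13:16],P6@[14:16]
[17] read 'c'  n4⇒n1 (via fail)
[18] read 'a'  n1⇒n5 (via fail)  → match P1@[18:18]
[19] read 'c'  n5⇒n11  → match P4@[18:19]
[20] read 'b'  n11⇒n2 (via fail)
[21] read 'a'  n2⇒n7 (via fail)  → match P1@[21:21]
[22] read 'c'  n7⇒n8  → match P4@[21:22]
[23] read 'b'  n8⇒n2 (via fail)
[24] read 'b'  n2⇒n3
[25] read 'c'  n3⇒n4  → match P0@[22:25],P6@[23:25]
[26] read 'a'  n4⇒n5 (via fail)  → match P1@[26:26]
[27] read 'a'  n5⇒n5 (via fail)  → match P1@[27:27]
[28] read 'c'  n5⇒n11  → match P4@[27:28]
[29] read 'b'  n11⇒n2 (via fail)
[30] read 'b'  n2⇒n3

Matches: [[0,1],[3,6],[4,1],[5,1],[9,1],[10,1],[11,4],[12,1],[13,4],[16,0],[16,6],[18,1],[19,4],[21,1],[22,4],[25,0],[25,6],[26,1],[27,1],[28,4]]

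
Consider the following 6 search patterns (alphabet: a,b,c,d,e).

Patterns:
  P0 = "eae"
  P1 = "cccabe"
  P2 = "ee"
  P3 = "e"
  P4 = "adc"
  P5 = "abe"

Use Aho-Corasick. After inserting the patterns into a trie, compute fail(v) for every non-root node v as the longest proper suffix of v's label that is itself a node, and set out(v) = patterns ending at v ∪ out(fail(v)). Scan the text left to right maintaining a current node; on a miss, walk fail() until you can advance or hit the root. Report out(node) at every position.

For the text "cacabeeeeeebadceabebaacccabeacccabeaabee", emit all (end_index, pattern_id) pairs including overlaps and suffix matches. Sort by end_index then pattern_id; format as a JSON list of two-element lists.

Build automaton:
Trie (insert patterns):
  0='ε' goto a→11 c→4 e→1
  1='e' goto a→2 e→10  ←P3
  2='ea' goto e→3
  3='eae' goto ·  ←P0
  4='c' goto c→5
  5='cc' goto c→6
  6='ccc' goto a→7
  7='ccca' goto b→8
  8='cccab' goto e→9
  9='cccabe' goto ·  ←P1
  10='ee' goto ·  ←P2
  11='a' goto b→14 d→12
  12='ad' goto c→13
  13='adc' goto ·  ←P4
  14='ab' goto e→15
  15='abe' goto ·  ←P5

BFS fail/out derivation:
  n1('e'): parent n0 fail=0; on 'e' 0 → fail=0;  out {3}∪∅={3}
  n4('c'): parent n0 fail=0; on 'c' 0 → fail=0;  out ∅∪∅=∅
  n11('a'): parent n0 fail=0; on 'a' 0 → fail=0;  out ∅∪∅=∅
  n2('ea'): parent n1 fail=0; on 'a' 0 → fail=11;  out ∅∪∅=∅
  n5('cc'): parent n4 fail=0; on 'c' 0 → fail=4;  out ∅∪∅=∅
  n10('ee'): parent n1 fail=0; on 'e' 0 → fail=1;  out {2}∪{3}={2,3}
  n12('ad'): parent n11 fail=0; on 'd' 0 → fail=0;  out ∅∪∅=∅
  n14('ab'): parent n11 fail=0; on 'b' 0 → fail=0;  out ∅∪∅=∅
  n3('eae'): parent n2 fail=11; on 'e' 11→0 → fail=1;  out {0}∪{3}={0,3}
  n6('ccc'): parent n5 fail=4; on 'c' 4 → fail=5;  out ∅∪∅=∅
  n13('adc'): parent n12 fail=0; on 'c' 0 → fail=4;  out {4}∪∅={4}
  n15('abe'): parent n14 fail=0; on 'e' 0 → fail=1;  out {5}∪{3}={3,5}
  n7('ccca'): parent n6 fail=5; on 'a' 5→4→0 → fail=11;  out ∅∪∅=∅
  n8('cccab'): parent n7 fail=11; on 'b' 11 → fail=14;  out ∅∪∅=∅
  n9('cccabe'): parent n8 fail=14; on 'e' 14 → fail=15;  out {1}∪{3,5}={1,3,5}

Run:
i=0 'c': node 0→4
i=1 'a': node 4→11 (fail-walked)
i=2 'c': node 11→4 (fail-walked)
i=3 'a': node 4→11 (fail-walked)
i=4 'b': node 11→14
i=5 'e': node 14→15  emit P3@[5:5],P5@[3:5]
i=6 'e': node 15→10 (fail-walked)  emit P2@[5:6],P3@[6:6]
i=7 'e': node 10→10 (fail-walked)  emit P2@[6:7],P3@[7:7]
i=8 'e': node 10→10 (fail-walked)  emit P2@[7:8],P3@[8:8]
i=9 'e': node 10→10 (fail-walked)  emit P2@[8:9],P3@[9:9]
i=10 'e': node 10→10 (fail-walked)  emit P2@[9:10],P3@[10:10]
i=11 'b': node 10→0 (fail-walked)
i=12 'a': node 0→11
i=13 'd': node 11→12
i=14 'c': node 12→13  emit P4@[12:14]
i=15 'e': node 13→1 (fail-walked)  emit P3@[15:15]
i=16 'a': node 1→2
i=17 'b': node 2→14 (fail-walked)
i=18 'e': node 14→15  emit P3@[18:18],P5@[16:18]
i=19 'b': node 15→0 (fail-walked)
i=20 'a': node 0→11
i=21 'a': node 11→11 (fail-walked)
i=22 'c': node 11→4 (fail-walked)
i=23 'c': node 4→5
i=24 'c': node 5→6
i=25 'a': node 6→7
i=26 'b': node 7→8
i=27 'e': node 8→9  emit P1@[22:27],P3@[27:27],P5@[25:27]
i=28 'a': node 9→2 (fail-walked)
i=29 'c': node 2→4 (fail-walked)
i=30 'c': node 4→5
i=31 'c': node 5→6
i=32 'a': node 6→7
i=33 'b': node 7→8
i=34 'e': node 8→9  emit P1@[29:34],P3@[34:34],P5@[32:34]
i=35 'a': node 9→2 (fail-walked)
i=36 'a': node 2→11 (fail-walked)
i=37 'b': node 11→14
i=38 'e': node 14→15  emit P3@[38:38],P5@[36:38]
i=39 'e': node 15→10 (fail-walked)  emit P2@[38:39],P3@[39:39]

Matches: [[5,3],[5,5],[6,2],[6,3],[7,2],[7,3],[8,2],[8,3],[9,2],[9,3],[10,2],[10,3],[14,4],[15,3],[18,3],[18,5],[27,1],[27,3],[27,5],[34,1],[34,3],[34,5],[38,3],[38,5],[39,2],[39,3]]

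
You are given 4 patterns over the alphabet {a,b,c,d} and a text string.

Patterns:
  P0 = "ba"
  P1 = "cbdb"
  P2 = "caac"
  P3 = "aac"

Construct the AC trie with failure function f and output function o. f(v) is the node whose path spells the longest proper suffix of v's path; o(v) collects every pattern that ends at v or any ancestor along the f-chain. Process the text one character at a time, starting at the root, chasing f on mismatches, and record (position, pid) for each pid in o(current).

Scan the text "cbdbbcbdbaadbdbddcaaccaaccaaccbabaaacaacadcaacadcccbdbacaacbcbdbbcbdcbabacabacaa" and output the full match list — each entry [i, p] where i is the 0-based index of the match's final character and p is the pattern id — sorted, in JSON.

Build:
Trie (insert patterns):
  n0 'ε': a→10 b→1 c→3
  n1 'b': a→2
  n2 'ba': ·  [P0 ends]
  n3 'c': a→7 b→4
  n4 'cb': d→5
  n5 'cbd': b→6
  n6 'cbdb': ·  [P1 ends]
  n7 'ca': a→8
  n8 'caa': c→9
  n9 'caac': ·  [P2 ends]
  n10 'a': a→11
  n11 'aa': c→12
  n12 'aac': ·  [P3 ends]

Failure links (BFS by depth):
  fail(1) 'b': from fail(0)=0 chase 'b': 0 ⇒ 0;  out=∅∪out(0)=∅
  fail(3) 'c': from fail(0)=0 chase 'c': 0 ⇒ 0;  out=∅∪out(0)=∅
  fail(10) 'a': from fail(0)=0 chase 'a': 0 ⇒ 0;  out=∅∪out(0)=∅
  fail(2) 'ba': from fail(1)=0 chase 'a': 0 ⇒ 10;  out={0}∪out(10)={0}
  fail(4) 'cb': from fail(3)=0 chase 'b': 0 ⇒ 1;  out=∅∪out(1)=∅
  fail(7) 'ca': from fail(3)=0 chase 'a': 0 ⇒ 10;  out=∅∪out(10)=∅
  fail(11) 'aa': from fail(10)=0 chase 'a': 0 ⇒ 10;  out=∅∪out(10)=∅
  fail(5) 'cbd': from fail(4)=1 chase 'd': 1→0 ⇒ 0;  out=∅∪out(0)=∅
  fail(8) 'caa': from fail(7)=10 chase 'a': 10 ⇒ 11;  out=∅∪out(11)=∅
  fail(12) 'aac': from fail(11)=10 chase 'c': 10→0 ⇒ 3;  out={3}∪out(3)={3}
  fail(6) 'cbdb': from fail(5)=0 chase 'b': 0 ⇒ 1;  out={1}∪out(1)={1}
  fail(9) 'caac': from fail(8)=11 chase 'c': 11 ⇒ 12;  out={2}∪out(12)={2,3}

Scan:
pos 0 'c': at 3
pos 1 'b': at 4
pos 2 'd': at 5
pos 3 'b': at 6  → match P1@[0:3]
pos 4 'b': at 1 (fail-walked)
pos 5 'c': at 3 (fail-walked)
pos 6 'b': at 4
pos 7 'd': at 5
pos 8 'b': at 6  → match P1@[5:8]
pos 9 'a': at 2 (fail-walked)  → match P0@[8:9]
pos 10 'a': at 11 (fail-walked)
pos 11 'd': at 0 (fail-walked)
pos 12 'b': at 1
pos 13 'd': at 0 (fail-walked)
pos 14 'b': at 1
pos 15 'd': at 0 (fail-walked)
pos 16 'd': at 0
pos 17 'c': at 3
pos 18 'a': at 7
pos 19 'a': at 8
pos 20 'c': at 9  → match P2@[17:20],P3@[18:20]
pos 21 'c': at 3 (fail-walked)
pos 22 'a': at 7
pos 23 'a': at 8
pos 24 'c': at 9  → match P2@[21:24],P3@[22:24]
pos 25 'c': at 3 (fail-walked)
pos 26 'a': at 7
pos 27 'a': at 8
pos 28 'c': at 9  → match P2@[25:28],P3@[26:28]
pos 29 'c': at 3 (fail-walked)
pos 30 'b': at 4
pos 31 'a': at 2 (fail-walked)  → match P0@[30:31]
pos 32 'b': at 1 (fail-walked)
pos 33 'a': at 2  → match P0@[32:33]
pos 34 'a': at 11 (fail-walked)
pos 35 'a': at 11 (fail-walked)
pos 36 'c': at 12  → match P3@[34:36]
pos 37 'a': at 7 (fail-walked)
pos 38 'a': at 8
pos 39 'c': at 9  → match P2@[36:39],P3@[37:39]
pos 40 'a': at 7 (fail-walked)
pos 41 'd': at 0 (fail-walked)
pos 42 'c': at 3
pos 43 'a': at 7
pos 44 'a': at 8
pos 45 'c': at 9  → match P2@[42:45],P3@[43:45]
pos 46 'a': at 7 (fail-walked)
pos 47 'd': at 0 (fail-walked)
pos 48 'c': at 3
pos 49 'c': at 3 (fail-walked)
pos 50 'c': at 3 (fail-walked)
pos 51 'b': at 4
pos 52 'd': at 5
pos 53 'b': at 6  → match P1@[50:53]
pos 54 'a': at 2 (fail-walked)  → match P0@[53:54]
pos 55 'c': at 3 (fail-walked)
pos 56 'a': at 7
pos 57 'a': at 8
pos 58 'c': at 9  → match P2@[55:58],P3@[56:58]
pos 59 'b': at 4 (fail-walked)
pos 60 'c': at 3 (fail-walked)
pos 61 'b': at 4
pos 62 'd': at 5
pos 63 'b': at 6  → match P1@[60:63]
pos 64 'b': at 1 (fail-walked)
pos 65 'c': at 3 (fail-walked)
pos 66 'b': at 4
pos 67 'd': at 5
pos 68 'c': at 3 (fail-walked)
pos 69 'b': at 4
pos 70 'a': at 2 (fail-walked)  → match P0@[69:70]
pos 71 'b': at 1 (fail-walked)
pos 72 'a': at 2  → match P0@[71:72]
pos 73 'c': at 3 (fail-walked)
pos 74 'a': at 7
pos 75 'b': at 1 (fail-walked)
pos 76 'a': at 2  → match P0@[75:76]
pos 77 'c': at 3 (fail-walked)
pos 78 'a': at 7
pos 79 'a': at 8

All matches (sorted): [[3,1],[8,1],[9,0],[20,2],[20,3],[24,2],[24,3],[28,2],[28,3],[31,0],[33,0],[36,3],[39,2],[39,3],[45,2],[45,3],[53,1],[54,0],[58,2],[58,3],[63,1],[70,0],[72,0],[76,0]]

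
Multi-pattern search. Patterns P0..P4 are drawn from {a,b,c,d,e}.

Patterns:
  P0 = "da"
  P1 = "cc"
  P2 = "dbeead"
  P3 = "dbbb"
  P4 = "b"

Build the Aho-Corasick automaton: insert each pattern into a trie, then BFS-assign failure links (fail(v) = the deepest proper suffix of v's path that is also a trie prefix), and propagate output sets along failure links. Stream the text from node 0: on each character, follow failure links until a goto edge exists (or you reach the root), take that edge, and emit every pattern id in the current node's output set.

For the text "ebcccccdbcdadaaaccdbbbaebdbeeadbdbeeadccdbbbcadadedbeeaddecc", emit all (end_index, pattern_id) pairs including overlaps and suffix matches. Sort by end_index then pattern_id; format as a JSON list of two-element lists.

Build automaton:
Trie nodes:
  0='ε' goto b→12 c→3 d→1
  1='d' goto a→2 b→5
  2='da' goto ·  ←P0
  3='c' goto c→4
  4='cc' goto ·  ←P1
  5='db' goto b→10 e→6
  6='dbe' goto e→7
  7='dbee' goto a→8
  8='dbeea' goto d→9
  9='dbeead' goto ·  ←P2
  10='dbb' goto b→11
  11='dbbb' goto ·  ←P3
  12='b' goto ·  ←P4

Failure links (BFS by depth):
  n1('d'): parent n0 fail=0; on 'd' 0 → fail=0;  out ∅∪∅=∅
  n3('c'): parent n0 fail=0; on 'c' 0 → fail=0;  out ∅∪∅=∅
  n12('b'): parent n0 fail=0; on 'b' 0 → fail=0;  out {4}∪∅={4}
  n2('da'): parent n1 fail=0; on 'a' 0 → fail=0;  out {0}∪∅={0}
  n4('cc'): parent n3 fail=0; on 'c' 0 → fail=3;  out {1}∪∅={1}
  n5('db'): parent n1 fail=0; on 'b' 0 → fail=12;  out ∅∪{4}={4}
  n6('dbe'): parent n5 fail=12; on 'e' 12→0 → fail=0;  out ∅∪∅=∅
  n10('dbb'): parent n5 fail=12; on 'b' 12→0 → fail=12;  out ∅∪{4}={4}
  n7('dbee'): parent n6 fail=0; on 'e' 0 → fail=0;  out ∅∪∅=∅
  n11('dbbb'): parent n10 fail=12; on 'b' 12→0 → fail=12;  out {3}∪{4}={3,4}
  n8('dbeea'): parent n7 fail=0; on 'a' 0 → fail=0;  out ∅∪∅=∅
  n9('dbeead'): parent n8 fail=0; on 'd' 0 → fail=1;  out {2}∪∅={2}

Run:
[0] read 'e'  n0⇒n0
[1] read 'b'  n0⇒n12  → match P4@[1:1]
[2] read 'c'  n12⇒n3 (via fail)
[3] read 'c'  n3⇒n4  → match P1@[2:3]
[4] read 'c'  n4⇒n4 (via fail)  → match P1@[3:4]
[5] read 'c'  n4⇒n4 (via fail)  → match P1@[4:5]
[6] read 'c'  n4⇒n4 (via fail)  → match P1@[5:6]
[7] read 'd'  n4⇒n1 (via fail)
[8] read 'b'  n1⇒n5  → match P4@[8:8]
[9] read 'c'  n5⇒n3 (via fail)
[10] read 'd'  n3⇒n1 (via fail)
[11] read 'a'  n1⇒n2  → match P0@[10:11]
[12] read 'd'  n2⇒n1 (via fail)
[13] read 'a'  n1⇒n2  → match P0@[12:13]
[14] read 'a'  n2⇒n0 (via fail)
[15] read 'a'  n0⇒n0
[16] read 'c'  n0⇒n3
[17] read 'c'  n3⇒n4  → match P1@[16:17]
[18] read 'd'  n4⇒n1 (via fail)
[19] read 'b'  n1⇒n5  → match P4@[19:19]
[20] read 'b'  n5⇒n10  → match P4@[20:20]
[21] read 'b'  n10⇒n11  → match P3@[18:21],P4@[21:21]
[22] read 'a'  n11⇒n0 (via fail)
[23] read 'e'  n0⇒n0
[24] read 'b'  n0⇒n12  → match P4@[24:24]
[25] read 'd'  n12⇒n1 (via fail)
[26] read 'b'  n1⇒n5  → match P4@[26:26]
[27] read 'e'  n5⇒n6
[28] read 'e'  n6⇒n7
[29] read 'a'  n7⇒n8
[30] read 'd'  n8⇒n9  → match P2@[25:30]
[31] read 'b'  n9⇒n5 (via fail)  → match P4@[31:31]
[32] read 'd'  n5⇒n1 (via fail)
[33] read 'b'  n1⇒n5  → match P4@[33:33]
[34] read 'e'  n5⇒n6
[35] read 'e'  n6⇒n7
[36] read 'a'  n7⇒n8
[37] read 'd'  n8⇒n9  → match P2@[32:37]
[38] read 'c'  n9⇒n3 (via fail)
[39] read 'c'  n3⇒n4  → match P1@[38:39]
[40] read 'd'  n4⇒n1 (via fail)
[41] read 'b'  n1⇒n5  → match P4@[41:41]
[42] read 'b'  n5⇒n10  → match P4@[42:42]
[43] read 'b'  n10⇒n11  → match P3@[40:43],P4@[43:43]
[44] read 'c'  n11⇒n3 (via fail)
[45] read 'a'  n3⇒n0 (via fail)
[46] read 'd'  n0⇒n1
[47] read 'a'  n1⇒n2  → match P0@[46:47]
[48] read 'd'  n2⇒n1 (via fail)
[49] read 'e'  n1⇒n0 (via fail)
[50] read 'd'  n0⇒n1
[51] read 'b'  n1⇒n5  → match P4@[51:51]
[52] read 'e'  n5⇒n6
[53] read 'e'  n6⇒n7
[54] read 'a'  n7⇒n8
[55] read 'd'  n8⇒n9  → match P2@[50:55]
[56] read 'd'  n9⇒n1 (via fail)
[57] read 'e'  n1⇒n0 (via fail)
[58] read 'c'  n0⇒n3
[59] read 'c'  n3⇒n4  → match P1@[58:59]

All matches (sorted): [[1,4],[3,1],[4,1],[5,1],[6,1],[8,4],[11,0],[13,0],[17,1],[19,4],[20,4],[21,3],[21,4],[24,4],[26,4],[30,2],[31,4],[33,4],[37,2],[39,1],[41,4],[42,4],[43,3],[43,4],[47,0],[51,4],[55,2],[59,1]]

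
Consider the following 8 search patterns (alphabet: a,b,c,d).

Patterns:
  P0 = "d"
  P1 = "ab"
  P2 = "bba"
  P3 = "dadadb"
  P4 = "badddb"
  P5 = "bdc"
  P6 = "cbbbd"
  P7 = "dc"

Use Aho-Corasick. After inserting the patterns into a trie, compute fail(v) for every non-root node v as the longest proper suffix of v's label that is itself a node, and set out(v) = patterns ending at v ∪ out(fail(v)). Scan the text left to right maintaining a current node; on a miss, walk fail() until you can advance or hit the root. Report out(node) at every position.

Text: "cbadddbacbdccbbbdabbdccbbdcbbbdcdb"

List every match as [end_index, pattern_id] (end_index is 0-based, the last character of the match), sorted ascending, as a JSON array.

Construct AC machine:
Trie (insert patterns):
  0='ε' goto a→2 b→4 c→19 d→1
  1='d' goto a→7 c→24  ←P0
  2='a' goto b→3
  3='ab' goto ·  ←P1
  4='b' goto a→12 b→5 d→17
  5='bb' goto a→6
  6='bba' goto ·  ←P2
  7='da' goto d→8
  8='dad' goto a→9
  9='dada' goto d→10
  10='dadad' goto b→11
  11='dadadb' goto ·  ←P3
  12='ba' goto d→13
  13='bad' goto d→14
  14='badd' goto d→15
  15='baddd' goto b→16
  16='badddb' goto ·  ←P4
  17='bd' goto c→18
  18='bdc' goto ·  ←P5
  19='c' goto b→20
  20='cb' goto b→21
  21='cbb' goto b→22
  22='cbbb' goto d→23
  23='cbbbd' goto ·  ←P6
  24='dc' goto ·  ←P7

Failure links (BFS by depth):
  n1('d'): parent n0 fail=0; on 'd' 0 → fail=0;  out {0}∪∅={0}
  n2('a'): parent n0 fail=0; on 'a' 0 → fail=0;  out ∅∪∅=∅
  n4('b'): parent n0 fail=0; on 'b' 0 → fail=0;  out ∅∪∅=∅
  n19('c'): parent n0 fail=0; on 'c' 0 → fail=0;  out ∅∪∅=∅
  n3('ab'): parent n2 fail=0; on 'b' 0 → fail=4;  out {1}∪∅={1}
  n5('bb'): parent n4 fail=0; on 'b' 0 → fail=4;  out ∅∪∅=∅
  n7('da'): parent n1 fail=0; on 'a' 0 → fail=2;  out ∅∪∅=∅
  n12('ba'): parent n4 fail=0; on 'a' 0 → fail=2;  out ∅∪∅=∅
  n17('bd'): parent n4 fail=0; on 'd' 0 → fail=1;  out ∅∪{0}={0}
  n20('cb'): parent n19 fail=0; on 'b' 0 → fail=4;  out ∅∪∅=∅
  n24('dc'): parent n1 fail=0; on 'c' 0 → fail=19;  out {7}∪∅={7}
  n6('bba'): parent n5 fail=4; on 'a' 4 → fail=12;  out {2}∪∅={2}
  n8('dad'): parent n7 fail=2; on 'd' 2→0 → fail=1;  out ∅∪{0}={0}
  n13('bad'): parent n12 fail=2; on 'd' 2→0 → fail=1;  out ∅∪{0}={0}
  n18('bdc'): parent n17 fail=1; on 'c' 1 → fail=24;  out {5}∪{7}={5,7}
  n21('cbb'): parent n20 fail=4; on 'b' 4 → fail=5;  out ∅∪∅=∅
  n9('dada'): parent n8 fail=1; on 'a' 1 → fail=7;  out ∅∪∅=∅
  n14('badd'): parent n13 fail=1; on 'd' 1→0 → fail=1;  out ∅∪{0}={0}
  n22('cbbb'): parent n21 fail=5; on 'b' 5→4 → fail=5;  out ∅∪∅=∅
  n10('dadad'): parent n9 fail=7; on 'd' 7 → fail=8;  out ∅∪{0}={0}
  n15('baddd'): parent n14 fail=1; on 'd' 1→0 → fail=1;  out ∅∪{0}={0}
  n23('cbbbd'): parent n22 fail=5; on 'd' 5→4 → fail=17;  out {6}∪{0}={0,6}
  n11('dadadb'): parent n10 fail=8; on 'b' 8→1→0 → fail=4;  out {3}∪∅={3}
  n16('badddb'): parent n15 fail=1; on 'b' 1→0 → fail=4;  out {4}∪∅={4}

Run:
[0] read 'c'  n0⇒n19
[1] read 'b'  n19⇒n20
[2] read 'a'  n20⇒n12 (via fail)
[3] read 'd'  n12⇒n13  ** P0@[3:3]
[4] read 'd'  n13⇒n14  ** P0@[4:4]
[5] read 'd'  n14⇒n15  ** P0@[5:5]
[6] read 'b'  n15⇒n16  ** P4@[1:6]
[7] read 'a'  n16⇒n12 (via fail)
[8] read 'c'  n12⇒n19 (via fail)
[9] read 'b'  n19⇒n20
[10] read 'd'  n20⇒n17 (via fail)  ** P0@[10:10]
[11] read 'c'  n17⇒n18  ** P5@[9:11],P7@[10:11]
[12] read 'c'  n18⇒n19 (via fail)
[13] read 'b'  n19⇒n20
[14] read 'b'  n20⇒n21
[15] read 'b'  n21⇒n22
[16] read 'd'  n22⇒n23  ** P0@[16:16],P6@[12:16]
[17] read 'a'  n23⇒n7 (via fail)
[18] read 'b'  n7⇒n3 (via fail)  ** P1@[17:18]
[19] read 'b'  n3⇒n5 (via fail)
[20] read 'd'  n5⇒n17 (via fail)  ** P0@[20:20]
[21] read 'c'  n17⇒n18  ** P5@[19:21],P7@[20:21]
[22] read 'c'  n18⇒n19 (via fail)
[23] read 'b'  n19⇒n20
[24] read 'b'  n20⇒n21
[25] read 'd'  n21⇒n17 (via fail)  ** P0@[25:25]
[26] read 'c'  n17⇒n18  ** P5@[24:26],P7@[25:26]
[27] read 'b'  n18⇒n20 (via fail)
[28] read 'b'  n20⇒n21
[29] read 'b'  n21⇒n22
[30] read 'd'  n22⇒n23  ** P0@[30:30],P6@[26:30]
[31] read 'c'  n23⇒n18 (via fail)  ** P5@[29:31],P7@[30:31]
[32] read 'd'  n18⇒n1 (via fail)  ** P0@[32:32]
[33] read 'b'  n1⇒n4 (via fail)

Result: [[3,0],[4,0],[5,0],[6,4],[10,0],[11,5],[11,7],[16,0],[16,6],[18,1],[20,0],[21,5],[21,7],[25,0],[26,5],[26,7],[30,0],[30,6],[31,5],[31,7],[32,0]]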